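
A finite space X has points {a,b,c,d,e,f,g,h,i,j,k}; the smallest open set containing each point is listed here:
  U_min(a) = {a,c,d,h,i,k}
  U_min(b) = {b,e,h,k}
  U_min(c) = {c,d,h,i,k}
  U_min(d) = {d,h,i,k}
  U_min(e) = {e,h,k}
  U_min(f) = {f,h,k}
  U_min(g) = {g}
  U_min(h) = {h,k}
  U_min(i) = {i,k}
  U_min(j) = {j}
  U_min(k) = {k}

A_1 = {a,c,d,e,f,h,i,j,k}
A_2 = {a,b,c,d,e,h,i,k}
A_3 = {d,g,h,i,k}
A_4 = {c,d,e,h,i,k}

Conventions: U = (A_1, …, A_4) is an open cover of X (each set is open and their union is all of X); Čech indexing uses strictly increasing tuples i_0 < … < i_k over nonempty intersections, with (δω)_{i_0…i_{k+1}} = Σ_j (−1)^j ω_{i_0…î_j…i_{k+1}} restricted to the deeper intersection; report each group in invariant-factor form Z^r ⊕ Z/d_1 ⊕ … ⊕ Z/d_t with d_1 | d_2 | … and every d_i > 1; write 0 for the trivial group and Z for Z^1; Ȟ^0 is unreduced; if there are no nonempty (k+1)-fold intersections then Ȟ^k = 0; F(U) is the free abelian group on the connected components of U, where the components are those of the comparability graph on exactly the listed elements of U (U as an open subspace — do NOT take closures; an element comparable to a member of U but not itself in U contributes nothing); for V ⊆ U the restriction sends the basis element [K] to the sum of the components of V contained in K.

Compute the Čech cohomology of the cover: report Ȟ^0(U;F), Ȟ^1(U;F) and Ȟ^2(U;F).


Ȟ^0 ≅ Z^3; Ȟ^1 ≅ 0; Ȟ^2 ≅ 0

nonempty intersections:
  A12={a,c,d,e,h,i,k} A13={d,h,i,k} A14={c,d,e,h,i,k} A23={d,h,i,k} A24={c,d,e,h,i,k} A34={d,h,i,k}
  A123={d,h,i,k} A124={c,d,e,h,i,k} A134={d,h,i,k} A234={d,h,i,k}
  A1234={d,h,i,k}
components per intersection:
  A1: {a,c,d,e,f,h,i,k} {j}
  A2: {a,b,c,d,e,h,i,k}
  A3: {d,h,i,k} {g}
  A4: {c,d,e,h,i,k}
  A12: {a,c,d,e,h,i,k}
  A13: {d,h,i,k}
  A14: {c,d,e,h,i,k}
  A23: {d,h,i,k}
  A24: {c,d,e,h,i,k}
  A34: {d,h,i,k}
  A123: {d,h,i,k}
  A124: {c,d,e,h,i,k}
  A134: {d,h,i,k}
  A234: {d,h,i,k}
  A1234: {d,h,i,k}
C dims 6,6,4,1; δ0: rk 3, SNF 1^3; δ1: rk 3, SNF 1^3; δ2: rk 1, SNF 1^1
Ȟ^0: (6−3)−0=3 ⇒ Z^3
Ȟ^1: (6−3)−3=0 ⇒ 0
Ȟ^2: (4−1)−3=0 ⇒ 0


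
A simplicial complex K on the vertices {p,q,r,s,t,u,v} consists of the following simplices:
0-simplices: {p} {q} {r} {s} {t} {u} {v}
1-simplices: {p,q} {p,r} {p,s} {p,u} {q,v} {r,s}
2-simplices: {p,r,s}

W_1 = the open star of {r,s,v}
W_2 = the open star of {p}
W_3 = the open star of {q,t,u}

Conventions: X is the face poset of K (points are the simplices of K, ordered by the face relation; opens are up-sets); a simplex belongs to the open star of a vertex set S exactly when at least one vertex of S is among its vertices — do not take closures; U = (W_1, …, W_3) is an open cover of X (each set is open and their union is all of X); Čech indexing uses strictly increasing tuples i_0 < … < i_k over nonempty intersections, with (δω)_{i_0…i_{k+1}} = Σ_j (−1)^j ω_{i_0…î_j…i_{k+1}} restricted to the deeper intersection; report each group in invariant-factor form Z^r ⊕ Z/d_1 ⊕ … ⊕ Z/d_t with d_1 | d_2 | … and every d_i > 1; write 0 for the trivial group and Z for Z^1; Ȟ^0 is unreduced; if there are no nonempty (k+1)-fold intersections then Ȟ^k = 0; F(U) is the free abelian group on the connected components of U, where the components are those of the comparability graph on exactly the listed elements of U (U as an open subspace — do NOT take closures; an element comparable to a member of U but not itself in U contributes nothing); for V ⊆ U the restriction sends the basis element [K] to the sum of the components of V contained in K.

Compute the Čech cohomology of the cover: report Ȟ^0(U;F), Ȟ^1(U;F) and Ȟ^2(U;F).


Ȟ^0(U;F) ≅ Z^2, Ȟ^1(U;F) ≅ 0 and Ȟ^2(U;F) ≅ 0

nerve simplices:
  W1={{r},{s},{v},{p,r},{p,s},{q,v},{r,s},{p,r,s}} W2={{p},{p,q},{p,r},{p,s},{p,u},{p,r,s}} W3={{q},{t},{u},{p,q},{p,u},{q,v}}
  W12={{p,r},{p,s},{p,r,s}} W13={{q,v}} W23={{p,q},{p,u}}
components per intersection:
  W1: {{r},{s},{p,r},{p,s},{r,s},{p,r,s}} {{v},{q,v}}
  W2: {{p},{p,q},{p,r},{p,s},{p,u},{p,r,s}}
  W3: {{q},{p,q},{q,v}} {{t}} {{u},{p,u}}
  W12: {{p,r},{p,s},{p,r,s}}
  W13: {{q,v}}
  W23: {{p,q}} {{p,u}}
C dims 6,4; δ0: rk 4, SNF 1^4
degree 0: 6−4−0 = 2 → Ȟ^0 ≅ Z^2
degree 1: 4−0−4 = 0 → Ȟ^1 ≅ 0
degree 2: 0−0−0 = 0 → Ȟ^2 ≅ 0


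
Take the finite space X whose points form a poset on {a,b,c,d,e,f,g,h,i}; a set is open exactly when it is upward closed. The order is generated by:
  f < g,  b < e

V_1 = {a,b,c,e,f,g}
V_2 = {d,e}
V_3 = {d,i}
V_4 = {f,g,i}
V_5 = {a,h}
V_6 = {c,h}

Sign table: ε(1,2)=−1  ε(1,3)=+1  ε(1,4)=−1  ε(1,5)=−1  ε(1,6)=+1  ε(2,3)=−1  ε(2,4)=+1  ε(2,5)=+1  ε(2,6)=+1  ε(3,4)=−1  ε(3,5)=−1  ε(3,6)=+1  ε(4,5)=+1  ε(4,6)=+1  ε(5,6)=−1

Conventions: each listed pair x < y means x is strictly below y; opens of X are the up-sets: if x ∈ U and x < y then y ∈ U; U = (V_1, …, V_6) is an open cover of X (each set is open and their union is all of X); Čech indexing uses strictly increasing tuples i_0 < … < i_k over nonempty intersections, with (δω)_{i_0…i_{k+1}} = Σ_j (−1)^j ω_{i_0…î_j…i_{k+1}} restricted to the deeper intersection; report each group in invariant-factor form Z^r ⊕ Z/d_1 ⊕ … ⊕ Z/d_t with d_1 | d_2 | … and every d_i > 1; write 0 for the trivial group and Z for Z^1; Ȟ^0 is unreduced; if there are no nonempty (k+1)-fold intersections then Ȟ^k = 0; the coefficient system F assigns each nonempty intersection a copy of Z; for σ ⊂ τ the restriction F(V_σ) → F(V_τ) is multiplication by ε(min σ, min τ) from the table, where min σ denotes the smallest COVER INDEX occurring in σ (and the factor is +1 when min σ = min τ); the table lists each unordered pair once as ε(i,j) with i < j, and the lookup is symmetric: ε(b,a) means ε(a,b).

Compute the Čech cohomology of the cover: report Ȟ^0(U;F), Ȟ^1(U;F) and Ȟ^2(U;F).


Ȟ^0 ≅ Z, Ȟ^1 ≅ Z^2, Ȟ^2 ≅ 0

cover nerve:
  V12={e} V14={f,g} V15={a} V16={c} V23={d} V34={i} V56={h}
C dims 6,7; δ0: rk 5, SNF 1^5
Ȟ^0: (6−5)−0=1 ⇒ Z
Ȟ^1: (7−0)−5=2 ⇒ Z^2
Ȟ^2: (0−0)−0=0 ⇒ 0


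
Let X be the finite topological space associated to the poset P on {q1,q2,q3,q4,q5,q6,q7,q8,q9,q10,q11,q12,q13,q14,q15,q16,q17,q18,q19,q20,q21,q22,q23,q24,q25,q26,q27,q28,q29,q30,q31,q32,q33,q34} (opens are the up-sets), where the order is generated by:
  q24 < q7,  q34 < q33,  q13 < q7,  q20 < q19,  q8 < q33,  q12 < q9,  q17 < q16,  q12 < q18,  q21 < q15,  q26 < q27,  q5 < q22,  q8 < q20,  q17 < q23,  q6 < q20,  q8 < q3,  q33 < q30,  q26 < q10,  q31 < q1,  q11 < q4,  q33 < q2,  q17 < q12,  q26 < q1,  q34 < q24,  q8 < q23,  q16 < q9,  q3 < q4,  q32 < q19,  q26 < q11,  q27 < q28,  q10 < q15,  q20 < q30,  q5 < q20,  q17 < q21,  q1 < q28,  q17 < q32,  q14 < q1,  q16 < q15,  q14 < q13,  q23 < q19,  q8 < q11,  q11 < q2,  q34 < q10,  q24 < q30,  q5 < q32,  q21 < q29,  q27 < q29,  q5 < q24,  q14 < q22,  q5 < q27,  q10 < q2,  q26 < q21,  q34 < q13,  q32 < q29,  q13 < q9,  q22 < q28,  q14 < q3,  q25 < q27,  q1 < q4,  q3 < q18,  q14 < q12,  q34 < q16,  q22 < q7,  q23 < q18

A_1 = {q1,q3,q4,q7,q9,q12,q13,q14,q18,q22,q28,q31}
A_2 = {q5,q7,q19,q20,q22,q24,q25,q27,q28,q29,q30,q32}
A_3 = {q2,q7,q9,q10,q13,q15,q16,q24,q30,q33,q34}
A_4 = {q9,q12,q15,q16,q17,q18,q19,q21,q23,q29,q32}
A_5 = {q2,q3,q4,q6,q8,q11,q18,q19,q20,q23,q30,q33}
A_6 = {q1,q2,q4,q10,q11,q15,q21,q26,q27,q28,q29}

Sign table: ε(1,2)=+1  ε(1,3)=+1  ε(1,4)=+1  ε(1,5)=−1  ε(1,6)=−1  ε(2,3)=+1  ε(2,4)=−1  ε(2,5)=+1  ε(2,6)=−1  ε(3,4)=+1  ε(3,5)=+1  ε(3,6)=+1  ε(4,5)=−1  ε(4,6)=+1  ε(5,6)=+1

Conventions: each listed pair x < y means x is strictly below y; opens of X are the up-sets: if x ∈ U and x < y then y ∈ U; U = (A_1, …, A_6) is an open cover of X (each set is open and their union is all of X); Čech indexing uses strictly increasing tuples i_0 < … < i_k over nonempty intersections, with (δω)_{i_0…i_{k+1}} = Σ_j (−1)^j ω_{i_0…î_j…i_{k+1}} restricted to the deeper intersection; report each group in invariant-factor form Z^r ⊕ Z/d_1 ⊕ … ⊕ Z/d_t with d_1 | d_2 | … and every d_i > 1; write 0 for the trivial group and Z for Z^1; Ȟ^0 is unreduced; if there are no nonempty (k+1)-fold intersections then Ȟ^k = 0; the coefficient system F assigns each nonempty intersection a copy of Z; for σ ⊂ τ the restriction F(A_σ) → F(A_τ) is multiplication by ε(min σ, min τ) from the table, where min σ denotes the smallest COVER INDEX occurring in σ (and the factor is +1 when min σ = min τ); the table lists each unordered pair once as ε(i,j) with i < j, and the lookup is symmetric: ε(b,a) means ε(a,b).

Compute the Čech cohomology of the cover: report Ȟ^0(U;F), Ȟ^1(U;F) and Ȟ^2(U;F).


Ȟ^0(U;F) ≅ 0; Ȟ^1(U;F) ≅ Z/2; Ȟ^2(U;F) ≅ Z

nerve of the cover:
  A12={q7,q22,q28} A13={q7,q9,q13} A14={q9,q12,q18} A15={q3,q4,q18} A16={q1,q4,q28} A23={q7,q24,q30} A24={q19,q29,q32} A25={q19,q20,q30} A26={q27,q28,q29} A34={q9,q15,q16} A35={q2,q30,q33} A36={q2,q10,q15} A45={q18,q19,q23} A46={q15,q21,q29} A56={q2,q4,q11}
  A123={q7} A126={q28} A134={q9} A145={q18} A156={q4} A235={q30} A245={q19} A246={q29} A346={q15} A356={q2}
C dims 6,15,10; δ0: rk 6, SNF 1^5·2; δ1: rk 9, SNF 1^9
Ȟ^0 = (6 − 6) − 0 = 0, so Ȟ^0 ≅ 0
Ȟ^1 = (15 − 9) − 6 = 0 plus torsion [2], so Ȟ^1 ≅ Z/2
Ȟ^2 = (10 − 0) − 9 = 1, so Ȟ^2 ≅ Z


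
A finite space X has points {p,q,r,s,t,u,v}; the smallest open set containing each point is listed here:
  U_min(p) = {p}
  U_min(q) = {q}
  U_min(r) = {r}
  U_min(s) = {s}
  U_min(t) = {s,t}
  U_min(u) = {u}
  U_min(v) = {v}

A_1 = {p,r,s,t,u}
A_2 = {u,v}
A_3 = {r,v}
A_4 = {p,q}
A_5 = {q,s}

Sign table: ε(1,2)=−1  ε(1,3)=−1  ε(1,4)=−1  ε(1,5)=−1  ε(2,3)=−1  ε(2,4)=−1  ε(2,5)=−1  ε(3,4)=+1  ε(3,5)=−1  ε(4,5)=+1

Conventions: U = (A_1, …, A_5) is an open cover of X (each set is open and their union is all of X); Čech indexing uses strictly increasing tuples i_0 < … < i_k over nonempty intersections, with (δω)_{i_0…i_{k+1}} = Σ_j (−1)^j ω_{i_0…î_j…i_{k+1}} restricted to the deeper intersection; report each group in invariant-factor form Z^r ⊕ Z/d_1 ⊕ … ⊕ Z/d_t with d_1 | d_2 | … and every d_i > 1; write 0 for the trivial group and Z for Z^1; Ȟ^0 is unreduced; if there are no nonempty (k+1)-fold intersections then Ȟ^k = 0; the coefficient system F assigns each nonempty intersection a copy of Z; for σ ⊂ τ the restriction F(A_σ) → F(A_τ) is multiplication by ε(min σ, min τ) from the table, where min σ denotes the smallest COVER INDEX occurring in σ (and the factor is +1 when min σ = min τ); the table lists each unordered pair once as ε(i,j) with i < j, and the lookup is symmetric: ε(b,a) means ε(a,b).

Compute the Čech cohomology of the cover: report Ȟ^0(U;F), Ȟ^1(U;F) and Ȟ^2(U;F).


Ȟ^0 = 0; Ȟ^1 = Z ⊕ Z/2; Ȟ^2 = 0

nonempty overlaps:
  A12={u} A13={r} A14={p} A15={s} A23={v} A45={q}
C dims 5,6; δ0: rk 5, SNF 1^4·2
degree 0: 5−5−0 = 0 → Ȟ^0 ≅ 0
degree 1: 6−0−5 = 1 plus torsion [2] → Ȟ^1 ≅ Z ⊕ Z/2
degree 2: 0−0−0 = 0 → Ȟ^2 ≅ 0


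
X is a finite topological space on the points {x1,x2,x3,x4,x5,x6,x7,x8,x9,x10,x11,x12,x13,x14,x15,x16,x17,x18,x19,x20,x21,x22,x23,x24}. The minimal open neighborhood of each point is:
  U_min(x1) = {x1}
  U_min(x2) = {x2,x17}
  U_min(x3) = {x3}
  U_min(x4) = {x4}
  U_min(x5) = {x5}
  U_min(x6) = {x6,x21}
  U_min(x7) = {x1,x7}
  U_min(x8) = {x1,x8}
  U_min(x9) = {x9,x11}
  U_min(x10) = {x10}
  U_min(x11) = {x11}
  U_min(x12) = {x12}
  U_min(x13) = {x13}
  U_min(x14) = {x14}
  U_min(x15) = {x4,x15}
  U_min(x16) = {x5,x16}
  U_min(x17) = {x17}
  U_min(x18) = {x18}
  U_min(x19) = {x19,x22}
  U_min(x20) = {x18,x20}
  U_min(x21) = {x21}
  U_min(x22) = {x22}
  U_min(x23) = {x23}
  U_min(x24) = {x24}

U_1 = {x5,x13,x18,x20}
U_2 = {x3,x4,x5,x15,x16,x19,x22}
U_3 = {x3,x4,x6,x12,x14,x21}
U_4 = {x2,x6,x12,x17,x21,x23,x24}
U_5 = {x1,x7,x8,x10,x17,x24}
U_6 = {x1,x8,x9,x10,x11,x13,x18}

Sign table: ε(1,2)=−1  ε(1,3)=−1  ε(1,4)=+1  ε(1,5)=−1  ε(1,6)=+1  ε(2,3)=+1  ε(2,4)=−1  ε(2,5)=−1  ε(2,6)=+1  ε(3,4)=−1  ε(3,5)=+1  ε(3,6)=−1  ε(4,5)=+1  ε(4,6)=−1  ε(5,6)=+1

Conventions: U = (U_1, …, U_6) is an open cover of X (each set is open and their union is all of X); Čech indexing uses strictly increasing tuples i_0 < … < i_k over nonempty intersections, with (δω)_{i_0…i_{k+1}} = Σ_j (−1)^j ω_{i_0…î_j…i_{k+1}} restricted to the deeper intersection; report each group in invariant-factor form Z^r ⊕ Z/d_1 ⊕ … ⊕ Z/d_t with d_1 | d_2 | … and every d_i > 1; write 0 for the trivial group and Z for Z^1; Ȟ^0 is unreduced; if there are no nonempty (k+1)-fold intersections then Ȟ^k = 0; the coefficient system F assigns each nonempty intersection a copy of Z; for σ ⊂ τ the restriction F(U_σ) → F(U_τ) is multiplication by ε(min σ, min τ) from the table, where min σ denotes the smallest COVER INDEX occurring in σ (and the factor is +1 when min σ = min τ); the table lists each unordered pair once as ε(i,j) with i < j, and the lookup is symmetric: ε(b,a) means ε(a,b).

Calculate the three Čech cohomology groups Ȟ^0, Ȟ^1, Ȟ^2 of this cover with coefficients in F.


cover nerve:
  U12={x5} U16={x13,x18} U23={x3,x4} U34={x6,x12,x21} U45={x17,x24} U56={x1,x8,x10}
C dims 6,6; δ0: rk 5, SNF 1^5
Ȟ^0: (6−5)−0=1 ⇒ Z
Ȟ^1: (6−0)−5=1 ⇒ Z
Ȟ^2: (0−0)−0=0 ⇒ 0

Ȟ^0 = Z, Ȟ^1 = Z, Ȟ^2 = 0


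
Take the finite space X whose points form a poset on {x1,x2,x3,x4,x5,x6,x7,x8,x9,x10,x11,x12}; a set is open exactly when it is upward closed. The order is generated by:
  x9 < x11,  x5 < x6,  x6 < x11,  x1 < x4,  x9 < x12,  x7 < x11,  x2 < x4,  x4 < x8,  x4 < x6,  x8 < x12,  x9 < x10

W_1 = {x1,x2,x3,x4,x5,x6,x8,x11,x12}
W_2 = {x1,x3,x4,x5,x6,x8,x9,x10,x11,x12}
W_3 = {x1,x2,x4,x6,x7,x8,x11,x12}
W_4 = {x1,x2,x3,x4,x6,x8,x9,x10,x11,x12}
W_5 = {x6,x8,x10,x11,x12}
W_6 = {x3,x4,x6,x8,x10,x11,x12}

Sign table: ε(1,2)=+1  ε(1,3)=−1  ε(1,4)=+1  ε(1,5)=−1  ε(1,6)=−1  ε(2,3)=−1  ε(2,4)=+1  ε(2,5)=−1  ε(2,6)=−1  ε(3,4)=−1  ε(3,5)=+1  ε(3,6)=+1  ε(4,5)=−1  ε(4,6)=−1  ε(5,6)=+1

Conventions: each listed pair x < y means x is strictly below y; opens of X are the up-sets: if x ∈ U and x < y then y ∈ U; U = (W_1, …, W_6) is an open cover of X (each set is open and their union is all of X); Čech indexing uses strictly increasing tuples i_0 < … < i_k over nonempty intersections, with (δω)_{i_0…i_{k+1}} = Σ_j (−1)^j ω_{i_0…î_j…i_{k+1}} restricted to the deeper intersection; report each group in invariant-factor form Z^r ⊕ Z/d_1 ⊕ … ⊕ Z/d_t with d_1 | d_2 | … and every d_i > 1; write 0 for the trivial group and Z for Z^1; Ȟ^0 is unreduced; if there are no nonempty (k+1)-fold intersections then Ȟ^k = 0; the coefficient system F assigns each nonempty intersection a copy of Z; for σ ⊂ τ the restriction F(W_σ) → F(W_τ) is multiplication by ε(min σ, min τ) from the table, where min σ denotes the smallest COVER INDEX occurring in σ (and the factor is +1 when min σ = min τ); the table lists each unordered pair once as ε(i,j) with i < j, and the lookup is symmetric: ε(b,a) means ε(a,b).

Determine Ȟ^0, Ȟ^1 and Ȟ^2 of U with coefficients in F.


Ȟ^0 = Z; Ȟ^1 = 0; Ȟ^2 = 0

nerve of the cover:
  W12={x1,x3,x4,x5,x6,x8,x11,x12} W13={x1,x2,x4,x6,x8,x11,x12} W14={x1,x2,x3,x4,x6,x8,x11,x12} W15={x6,x8,x11,x12} W16={x3,x4,x6,x8,x11,x12} W23={x1,x4,x6,x8,x11,x12} W24={x1,x3,x4,x6,x8,x9,x10,x11,x12} W25={x6,x8,x10,x11,x12} W26={x3,x4,x6,x8,x10,x11,x12} W34={x1,x2,x4,x6,x8,x11,x12} W35={x6,x8,x11,x12} W36={x4,x6,x8,x11,x12} W45={x6,x8,x10,x11,x12} W46={x3,x4,x6,x8,x10,x11,x12} W56={x6,x8,x10,x11,x12}
  W123={x1,x4,x6,x8,x11,x12} W124={x1,x3,x4,x6,x8,x11,x12} W125={x6,x8,x11,x12} W126={x3,x4,x6,x8,x11,x12} W134={x1,x2,x4,x6,x8,x11,x12} W135={x6,x8,x11,x12} W136={x4,x6,x8,x11,x12} W145={x6,x8,x11,x12} W146={x3,x4,x6,x8,x11,x12} W156={x6,x8,x11,x12} W234={x1,x4,x6,x8,x11,x12} W235={x6,x8,x11,x12} W236={x4,x6,x8,x11,x12} W245={x6,x8,x10,x11,x12} W246={x3,x4,x6,x8,x10,x11,x12} W256={x6,x8,x10,x11,x12} W345={x6,x8,x11,x12} W346={x4,x6,x8,x11,x12} W356={x6,x8,x11,x12} W456={x6,x8,x10,x11,x12}
  W1234={x1,x4,x6,x8,x11,x12} W1235={x6,x8,x11,x12} W1236={x4,x6,x8,x11,x12} W1245={x6,x8,x11,x12} W1246={x3,x4,x6,x8,x11,x12} W1256={x6,x8,x11,x12} W1345={x6,x8,x11,x12} W1346={x4,x6,x8,x11,x12} W1356={x6,x8,x11,x12} W1456={x6,x8,x11,x12} W2345={x6,x8,x11,x12} W2346={x4,x6,x8,x11,x12} W2356={x6,x8,x11,x12} W2456={x6,x8,x10,x11,x12} W3456={x6,x8,x11,x12}
  W12345={x6,x8,x11,x12} W12346={x4,x6,x8,x11,x12} W12356={x6,x8,x11,x12} W12456={x6,x8,x11,x12} W13456={x6,x8,x11,x12} W23456={x6,x8,x11,x12}
  W123456={x6,x8,x11,x12}
C dims 6,15,20,15; δ0: rk 5, SNF 1^5; δ1: rk 10, SNF 1^10; δ2: rk 10, SNF 1^10
Ȟ^0 = (6 − 5) − 0 = 1, so Ȟ^0 ≅ Z
Ȟ^1 = (15 − 10) − 5 = 0, so Ȟ^1 ≅ 0
Ȟ^2 = (20 − 10) − 10 = 0, so Ȟ^2 ≅ 0


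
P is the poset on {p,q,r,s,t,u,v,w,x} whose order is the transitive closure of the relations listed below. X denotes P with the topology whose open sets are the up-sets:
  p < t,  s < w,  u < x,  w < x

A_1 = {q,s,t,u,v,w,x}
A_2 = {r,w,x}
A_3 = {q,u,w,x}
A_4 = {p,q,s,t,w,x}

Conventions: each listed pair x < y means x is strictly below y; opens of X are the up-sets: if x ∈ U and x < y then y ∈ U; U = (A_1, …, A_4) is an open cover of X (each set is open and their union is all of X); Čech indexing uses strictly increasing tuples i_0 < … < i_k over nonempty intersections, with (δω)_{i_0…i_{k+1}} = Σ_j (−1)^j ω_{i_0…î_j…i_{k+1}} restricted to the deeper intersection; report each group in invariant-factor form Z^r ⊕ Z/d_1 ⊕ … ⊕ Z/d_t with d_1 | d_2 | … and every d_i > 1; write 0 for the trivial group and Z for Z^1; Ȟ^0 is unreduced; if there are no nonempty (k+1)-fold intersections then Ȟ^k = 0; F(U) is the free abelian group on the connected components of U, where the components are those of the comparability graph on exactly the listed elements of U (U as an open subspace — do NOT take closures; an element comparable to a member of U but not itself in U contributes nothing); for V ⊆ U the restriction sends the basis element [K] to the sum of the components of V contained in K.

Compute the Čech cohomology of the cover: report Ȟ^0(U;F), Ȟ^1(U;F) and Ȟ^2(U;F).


Ȟ^0 = Z^5, Ȟ^1 = 0, Ȟ^2 = 0

nerve simplices:
  A12={w,x} A13={q,u,w,x} A14={q,s,t,w,x} A23={w,x} A24={w,x} A34={q,w,x}
  A123={w,x} A124={w,x} A134={q,w,x} A234={w,x}
  A1234={w,x}
components per intersection:
  A1: {q} {s,u,w,x} {t} {v}
  A2: {r} {w,x}
  A3: {q} {u,w,x}
  A4: {p,t} {q} {s,w,x}
  A12: {w,x}
  A13: {q} {u,w,x}
  A14: {q} {s,w,x} {t}
  A23: {w,x}
  A24: {w,x}
  A34: {q} {w,x}
  A123: {w,x}
  A124: {w,x}
  A134: {q} {w,x}
  A234: {w,x}
  A1234: {w,x}
C dims 11,10,5,1; δ0: rk 6, SNF 1^6; δ1: rk 4, SNF 1^4; δ2: rk 1, SNF 1^1
degree 0: 11−6−0 = 5 → Ȟ^0 ≅ Z^5
degree 1: 10−4−6 = 0 → Ȟ^1 ≅ 0
degree 2: 5−1−4 = 0 → Ȟ^2 ≅ 0


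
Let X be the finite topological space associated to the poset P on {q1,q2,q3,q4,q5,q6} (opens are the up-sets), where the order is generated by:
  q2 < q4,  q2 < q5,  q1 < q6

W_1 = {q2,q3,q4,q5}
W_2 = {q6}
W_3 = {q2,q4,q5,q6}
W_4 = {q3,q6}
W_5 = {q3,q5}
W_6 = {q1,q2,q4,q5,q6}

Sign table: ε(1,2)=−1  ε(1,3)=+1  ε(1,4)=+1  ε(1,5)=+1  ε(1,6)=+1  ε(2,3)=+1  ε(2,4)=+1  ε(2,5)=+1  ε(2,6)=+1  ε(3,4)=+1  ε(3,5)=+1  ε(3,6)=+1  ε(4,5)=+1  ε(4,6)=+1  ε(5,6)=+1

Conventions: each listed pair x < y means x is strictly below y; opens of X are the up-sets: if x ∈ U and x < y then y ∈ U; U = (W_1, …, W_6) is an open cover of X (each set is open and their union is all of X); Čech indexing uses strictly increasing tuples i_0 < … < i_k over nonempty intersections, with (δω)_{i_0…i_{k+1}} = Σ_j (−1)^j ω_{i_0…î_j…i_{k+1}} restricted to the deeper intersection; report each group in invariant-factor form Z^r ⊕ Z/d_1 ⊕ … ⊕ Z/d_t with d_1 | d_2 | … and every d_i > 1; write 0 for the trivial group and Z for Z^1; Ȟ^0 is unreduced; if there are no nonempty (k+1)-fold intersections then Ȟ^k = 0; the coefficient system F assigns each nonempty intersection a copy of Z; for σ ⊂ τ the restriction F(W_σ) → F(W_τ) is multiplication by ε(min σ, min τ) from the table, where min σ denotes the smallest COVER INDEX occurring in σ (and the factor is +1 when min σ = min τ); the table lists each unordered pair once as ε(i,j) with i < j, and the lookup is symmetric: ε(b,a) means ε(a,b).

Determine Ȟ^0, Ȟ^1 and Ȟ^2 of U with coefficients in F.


Ȟ^0 = Z, Ȟ^1 = Z and Ȟ^2 = 0

nerve of the cover:
  W13={q2,q4,q5} W14={q3} W15={q3,q5} W16={q2,q4,q5} W23={q6} W24={q6} W26={q6} W34={q6} W35={q5} W36={q2,q4,q5,q6} W45={q3} W46={q6} W56={q5}
  W135={q5} W136={q2,q4,q5} W145={q3} W156={q5} W234={q6} W236={q6} W246={q6} W346={q6} W356={q5}
  W1356={q5} W2346={q6}
C dims 6,13,9,2; δ0: rk 5, SNF 1^5; δ1: rk 7, SNF 1^7; δ2: rk 2, SNF 1^2
Ȟ^0 = (6 − 5) − 0 = 1, so Ȟ^0 ≅ Z
Ȟ^1 = (13 − 7) − 5 = 1, so Ȟ^1 ≅ Z
Ȟ^2 = (9 − 2) − 7 = 0, so Ȟ^2 ≅ 0


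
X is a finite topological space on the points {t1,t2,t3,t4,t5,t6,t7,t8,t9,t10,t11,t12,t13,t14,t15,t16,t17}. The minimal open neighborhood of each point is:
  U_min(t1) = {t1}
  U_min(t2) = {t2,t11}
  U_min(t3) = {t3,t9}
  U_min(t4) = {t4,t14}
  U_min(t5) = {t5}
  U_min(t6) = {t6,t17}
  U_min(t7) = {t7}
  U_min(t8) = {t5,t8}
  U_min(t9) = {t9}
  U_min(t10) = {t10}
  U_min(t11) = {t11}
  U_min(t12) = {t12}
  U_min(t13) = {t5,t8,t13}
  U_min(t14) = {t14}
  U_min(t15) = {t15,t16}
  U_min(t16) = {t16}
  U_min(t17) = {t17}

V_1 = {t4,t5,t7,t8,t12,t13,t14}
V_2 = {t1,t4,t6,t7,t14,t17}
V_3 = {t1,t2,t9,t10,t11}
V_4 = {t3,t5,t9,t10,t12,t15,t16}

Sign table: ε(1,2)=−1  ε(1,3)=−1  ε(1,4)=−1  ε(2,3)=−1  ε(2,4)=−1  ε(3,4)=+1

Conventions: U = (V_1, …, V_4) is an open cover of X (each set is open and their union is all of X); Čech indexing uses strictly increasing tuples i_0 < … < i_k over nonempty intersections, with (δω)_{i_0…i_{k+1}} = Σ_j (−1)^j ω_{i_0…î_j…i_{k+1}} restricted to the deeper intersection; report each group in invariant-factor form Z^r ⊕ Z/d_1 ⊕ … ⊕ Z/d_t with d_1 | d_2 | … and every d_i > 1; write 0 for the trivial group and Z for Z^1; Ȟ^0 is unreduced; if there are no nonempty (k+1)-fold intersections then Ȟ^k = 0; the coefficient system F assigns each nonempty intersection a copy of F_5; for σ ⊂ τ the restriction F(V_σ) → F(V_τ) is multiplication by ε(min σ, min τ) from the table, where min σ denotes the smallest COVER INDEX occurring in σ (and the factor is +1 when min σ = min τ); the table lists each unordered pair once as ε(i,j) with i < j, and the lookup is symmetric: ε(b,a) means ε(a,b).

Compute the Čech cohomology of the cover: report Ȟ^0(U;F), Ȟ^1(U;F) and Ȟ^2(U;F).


nonempty intersections:
  V12={t4,t7,t14} V14={t5,t12} V23={t1} V34={t9,t10}
C dims 4,4; δ0: rk_F5 4
Ȟ^0: (4−4)−0=0 ⇒ 0
Ȟ^1: (4−0)−4=0 ⇒ 0
Ȟ^2: (0−0)−0=0 ⇒ 0

Ȟ^0(U;F) ≅ 0,  Ȟ^1(U;F) ≅ 0,  Ȟ^2(U;F) ≅ 0


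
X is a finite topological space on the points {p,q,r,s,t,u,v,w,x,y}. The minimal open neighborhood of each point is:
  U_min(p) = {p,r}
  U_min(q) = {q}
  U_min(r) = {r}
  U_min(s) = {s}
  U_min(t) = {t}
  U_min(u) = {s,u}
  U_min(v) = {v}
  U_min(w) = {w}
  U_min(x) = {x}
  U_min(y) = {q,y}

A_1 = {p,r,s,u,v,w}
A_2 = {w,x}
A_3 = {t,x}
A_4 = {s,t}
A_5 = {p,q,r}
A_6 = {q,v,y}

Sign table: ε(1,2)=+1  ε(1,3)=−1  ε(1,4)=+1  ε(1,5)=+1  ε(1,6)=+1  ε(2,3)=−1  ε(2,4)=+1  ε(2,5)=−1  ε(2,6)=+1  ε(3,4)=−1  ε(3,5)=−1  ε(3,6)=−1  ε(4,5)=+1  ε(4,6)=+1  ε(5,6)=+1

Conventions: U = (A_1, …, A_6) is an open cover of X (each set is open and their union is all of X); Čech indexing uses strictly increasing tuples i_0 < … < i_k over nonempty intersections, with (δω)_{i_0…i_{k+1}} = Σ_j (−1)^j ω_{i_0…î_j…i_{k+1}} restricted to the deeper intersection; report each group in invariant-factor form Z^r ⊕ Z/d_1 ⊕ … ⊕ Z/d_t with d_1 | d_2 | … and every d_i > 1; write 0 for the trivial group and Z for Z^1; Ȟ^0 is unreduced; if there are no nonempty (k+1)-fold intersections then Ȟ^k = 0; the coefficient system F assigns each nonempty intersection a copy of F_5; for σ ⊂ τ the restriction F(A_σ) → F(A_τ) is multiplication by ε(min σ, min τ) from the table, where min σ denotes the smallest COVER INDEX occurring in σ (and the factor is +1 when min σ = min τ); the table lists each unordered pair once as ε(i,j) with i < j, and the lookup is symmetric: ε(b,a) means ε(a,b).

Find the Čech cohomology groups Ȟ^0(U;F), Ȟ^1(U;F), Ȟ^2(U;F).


Ȟ^0 ≅ Z/5; Ȟ^1 ≅ Z/5 ⊕ Z/5; Ȟ^2 ≅ 0

intersection data:
  A12={w} A14={s} A15={p,r} A16={v} A23={x} A34={t} A56={q}
C dims 6,7; δ0: rk_F5 5
Ȟ^0 = (6 − 5) − 0 = 1, so Ȟ^0 ≅ Z/5
Ȟ^1 = (7 − 0) − 5 = 2, so Ȟ^1 ≅ Z/5 ⊕ Z/5
Ȟ^2 = (0 − 0) − 0 = 0, so Ȟ^2 ≅ 0


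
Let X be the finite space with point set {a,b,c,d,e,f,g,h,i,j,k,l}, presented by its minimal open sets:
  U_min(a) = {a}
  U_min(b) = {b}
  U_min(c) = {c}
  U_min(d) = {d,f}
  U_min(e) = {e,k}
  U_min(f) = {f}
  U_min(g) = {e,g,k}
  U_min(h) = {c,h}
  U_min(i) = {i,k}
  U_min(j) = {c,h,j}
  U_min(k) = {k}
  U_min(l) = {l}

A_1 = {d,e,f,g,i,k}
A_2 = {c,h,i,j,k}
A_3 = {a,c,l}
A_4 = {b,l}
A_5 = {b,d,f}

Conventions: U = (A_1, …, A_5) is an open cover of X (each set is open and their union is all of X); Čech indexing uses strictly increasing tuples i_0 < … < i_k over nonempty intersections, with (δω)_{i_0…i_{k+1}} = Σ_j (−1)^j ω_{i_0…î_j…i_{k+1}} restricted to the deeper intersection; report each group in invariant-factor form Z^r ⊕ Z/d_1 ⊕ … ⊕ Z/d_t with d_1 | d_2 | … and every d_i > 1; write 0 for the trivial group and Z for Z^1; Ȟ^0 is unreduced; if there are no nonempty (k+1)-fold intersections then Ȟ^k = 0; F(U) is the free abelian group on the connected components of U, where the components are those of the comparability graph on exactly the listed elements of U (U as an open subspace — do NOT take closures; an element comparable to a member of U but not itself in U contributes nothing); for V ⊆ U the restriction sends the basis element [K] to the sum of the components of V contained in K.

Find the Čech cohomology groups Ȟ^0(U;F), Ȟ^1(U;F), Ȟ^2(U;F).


Ȟ^0 ≅ Z^6; Ȟ^1 ≅ 0; Ȟ^2 ≅ 0

nerve simplices:
  A12={i,k} A15={d,f} A23={c} A34={l} A45={b}
components per intersection:
  A1: {d,f} {e,g,i,k}
  A2: {c,h,j} {i,k}
  A3: {a} {c} {l}
  A4: {b} {l}
  A5: {b} {d,f}
  A12: {i,k}
  A15: {d,f}
  A23: {c}
  A34: {l}
  A45: {b}
C dims 11,5; δ0: rk 5, SNF 1^5
degree 0: 11−5−0 = 6 → Ȟ^0 ≅ Z^6
degree 1: 5−0−5 = 0 → Ȟ^1 ≅ 0
degree 2: 0−0−0 = 0 → Ȟ^2 ≅ 0


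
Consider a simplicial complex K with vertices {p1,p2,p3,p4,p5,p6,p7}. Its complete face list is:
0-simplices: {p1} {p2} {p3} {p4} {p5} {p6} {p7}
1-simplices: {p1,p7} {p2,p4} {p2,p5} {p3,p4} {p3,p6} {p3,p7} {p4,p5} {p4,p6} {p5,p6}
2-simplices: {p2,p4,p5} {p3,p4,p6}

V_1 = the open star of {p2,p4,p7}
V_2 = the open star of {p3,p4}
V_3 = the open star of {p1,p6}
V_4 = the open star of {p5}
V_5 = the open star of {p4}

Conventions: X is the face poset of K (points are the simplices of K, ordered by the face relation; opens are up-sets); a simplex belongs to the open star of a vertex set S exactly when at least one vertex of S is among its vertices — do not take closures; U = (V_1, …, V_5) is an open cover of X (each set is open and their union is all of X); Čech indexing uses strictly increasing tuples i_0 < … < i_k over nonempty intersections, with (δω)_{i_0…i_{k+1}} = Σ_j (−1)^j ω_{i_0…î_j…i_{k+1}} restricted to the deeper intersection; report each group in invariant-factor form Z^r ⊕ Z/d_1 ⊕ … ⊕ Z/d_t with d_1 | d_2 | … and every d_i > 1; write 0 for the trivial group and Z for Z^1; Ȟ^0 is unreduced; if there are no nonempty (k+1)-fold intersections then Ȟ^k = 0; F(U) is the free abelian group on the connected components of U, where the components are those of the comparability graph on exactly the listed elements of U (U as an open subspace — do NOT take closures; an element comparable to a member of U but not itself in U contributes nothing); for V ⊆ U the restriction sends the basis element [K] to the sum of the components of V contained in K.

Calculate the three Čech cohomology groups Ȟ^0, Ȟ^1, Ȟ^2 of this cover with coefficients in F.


Ȟ^0 ≅ Z; Ȟ^1 ≅ Z; Ȟ^2 ≅ 0

nonempty intersections:
  V1={{p2},{p4},{p7},{p1,p7},{p2,p4},{p2,p5},{p3,p4},{p3,p7},{p4,p5},{p4,p6},{p2,p4,p5},{p3,p4,p6}} V2={{p3},{p4},{p2,p4},{p3,p4},{p3,p6},{p3,p7},{p4,p5},{p4,p6},{p2,p4,p5},{p3,p4,p6}} V3={{p1},{p6},{p1,p7},{p3,p6},{p4,p6},{p5,p6},{p3,p4,p6}} V4={{p5},{p2,p5},{p4,p5},{p5,p6},{p2,p4,p5}} V5={{p4},{p2,p4},{p3,p4},{p4,p5},{p4,p6},{p2,p4,p5},{p3,p4,p6}}
  V12={{p4},{p2,p4},{p3,p4},{p3,p7},{p4,p5},{p4,p6},{p2,p4,p5},{p3,p4,p6}} V13={{p1,p7},{p4,p6},{p3,p4,p6}} V14={{p2,p5},{p4,p5},{p2,p4,p5}} V15={{p4},{p2,p4},{p3,p4},{p4,p5},{p4,p6},{p2,p4,p5},{p3,p4,p6}} V23={{p3,p6},{p4,p6},{p3,p4,p6}} V24={{p4,p5},{p2,p4,p5}} V25={{p4},{p2,p4},{p3,p4},{p4,p5},{p4,p6},{p2,p4,p5},{p3,p4,p6}} V34={{p5,p6}} V35={{p4,p6},{p3,p4,p6}} V45={{p4,p5},{p2,p4,p5}}
  V123={{p4,p6},{p3,p4,p6}} V124={{p4,p5},{p2,p4,p5}} V125={{p4},{p2,p4},{p3,p4},{p4,p5},{p4,p6},{p2,p4,p5},{p3,p4,p6}} V135={{p4,p6},{p3,p4,p6}} V145={{p4,p5},{p2,p4,p5}} V235={{p4,p6},{p3,p4,p6}} V245={{p4,p5},{p2,p4,p5}}
  V1235={{p4,p6},{p3,p4,p6}} V1245={{p4,p5},{p2,p4,p5}}
components per intersection:
  V1: {{p2},{p4},{p2,p4},{p2,p5},{p3,p4},{p4,p5},{p4,p6},{p2,p4,p5},{p3,p4,p6}} {{p7},{p1,p7},{p3,p7}}
  V2: {{p3},{p4},{p2,p4},{p3,p4},{p3,p6},{p3,p7},{p4,p5},{p4,p6},{p2,p4,p5},{p3,p4,p6}}
  V3: {{p1},{p1,p7}} {{p6},{p3,p6},{p4,p6},{p5,p6},{p3,p4,p6}}
  V4: {{p5},{p2,p5},{p4,p5},{p5,p6},{p2,p4,p5}}
  V5: {{p4},{p2,p4},{p3,p4},{p4,p5},{p4,p6},{p2,p4,p5},{p3,p4,p6}}
  V12: {{p4},{p2,p4},{p3,p4},{p4,p5},{p4,p6},{p2,p4,p5},{p3,p4,p6}} {{p3,p7}}
  V13: {{p1,p7}} {{p4,p6},{p3,p4,p6}}
  V14: {{p2,p5},{p4,p5},{p2,p4,p5}}
  V15: {{p4},{p2,p4},{p3,p4},{p4,p5},{p4,p6},{p2,p4,p5},{p3,p4,p6}}
  V23: {{p3,p6},{p4,p6},{p3,p4,p6}}
  V24: {{p4,p5},{p2,p4,p5}}
  V25: {{p4},{p2,p4},{p3,p4},{p4,p5},{p4,p6},{p2,p4,p5},{p3,p4,p6}}
  V34: {{p5,p6}}
  V35: {{p4,p6},{p3,p4,p6}}
  V45: {{p4,p5},{p2,p4,p5}}
  V123: {{p4,p6},{p3,p4,p6}}
  V124: {{p4,p5},{p2,p4,p5}}
  V125: {{p4},{p2,p4},{p3,p4},{p4,p5},{p4,p6},{p2,p4,p5},{p3,p4,p6}}
  V135: {{p4,p6},{p3,p4,p6}}
  V145: {{p4,p5},{p2,p4,p5}}
  V235: {{p4,p6},{p3,p4,p6}}
  V245: {{p4,p5},{p2,p4,p5}}
  V1235: {{p4,p6},{p3,p4,p6}}
  V1245: {{p4,p5},{p2,p4,p5}}
C dims 7,12,7,2; δ0: rk 6, SNF 1^6; δ1: rk 5, SNF 1^5; δ2: rk 2, SNF 1^2
Ȟ^0: (7−6)−0=1 ⇒ Z
Ȟ^1: (12−5)−6=1 ⇒ Z
Ȟ^2: (7−2)−5=0 ⇒ 0


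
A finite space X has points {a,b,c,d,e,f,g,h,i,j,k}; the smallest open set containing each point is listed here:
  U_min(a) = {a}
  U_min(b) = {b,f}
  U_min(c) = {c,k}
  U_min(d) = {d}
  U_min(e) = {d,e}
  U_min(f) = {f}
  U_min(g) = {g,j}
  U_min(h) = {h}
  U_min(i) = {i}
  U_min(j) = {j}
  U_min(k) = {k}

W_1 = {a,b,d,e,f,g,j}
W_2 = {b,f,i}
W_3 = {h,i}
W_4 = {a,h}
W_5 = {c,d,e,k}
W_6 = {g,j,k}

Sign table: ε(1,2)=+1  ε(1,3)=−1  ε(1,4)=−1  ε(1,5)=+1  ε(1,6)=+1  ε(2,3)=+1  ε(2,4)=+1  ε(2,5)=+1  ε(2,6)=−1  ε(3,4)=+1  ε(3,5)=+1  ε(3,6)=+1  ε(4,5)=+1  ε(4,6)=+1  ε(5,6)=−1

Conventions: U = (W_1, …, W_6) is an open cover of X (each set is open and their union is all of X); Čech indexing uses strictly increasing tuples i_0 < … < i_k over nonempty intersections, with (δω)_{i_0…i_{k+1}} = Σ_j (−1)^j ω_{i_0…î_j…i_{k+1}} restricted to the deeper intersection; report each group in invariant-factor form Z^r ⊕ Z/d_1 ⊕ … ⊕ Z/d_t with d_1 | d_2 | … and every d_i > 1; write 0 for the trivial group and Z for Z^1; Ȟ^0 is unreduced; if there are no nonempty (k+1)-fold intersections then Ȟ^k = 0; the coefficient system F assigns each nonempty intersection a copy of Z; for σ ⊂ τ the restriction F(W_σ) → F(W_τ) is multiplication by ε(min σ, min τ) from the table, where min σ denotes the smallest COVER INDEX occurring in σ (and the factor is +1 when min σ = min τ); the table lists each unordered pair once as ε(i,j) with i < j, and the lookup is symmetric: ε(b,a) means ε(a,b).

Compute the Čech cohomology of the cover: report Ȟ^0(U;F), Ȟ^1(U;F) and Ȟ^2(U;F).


Ȟ^0(U;F) ≅ 0; Ȟ^1(U;F) ≅ Z ⊕ Z/2; Ȟ^2(U;F) ≅ 0

nonempty intersections:
  W12={b,f} W14={a} W15={d,e} W16={g,j} W23={i} W34={h} W56={k}
C dims 6,7; δ0: rk 6, SNF 1^5·2
Ȟ^0: (6−6)−0=0 ⇒ 0
Ȟ^1: (7−0)−6=1 plus torsion [2] ⇒ Z ⊕ Z/2
Ȟ^2: (0−0)−0=0 ⇒ 0


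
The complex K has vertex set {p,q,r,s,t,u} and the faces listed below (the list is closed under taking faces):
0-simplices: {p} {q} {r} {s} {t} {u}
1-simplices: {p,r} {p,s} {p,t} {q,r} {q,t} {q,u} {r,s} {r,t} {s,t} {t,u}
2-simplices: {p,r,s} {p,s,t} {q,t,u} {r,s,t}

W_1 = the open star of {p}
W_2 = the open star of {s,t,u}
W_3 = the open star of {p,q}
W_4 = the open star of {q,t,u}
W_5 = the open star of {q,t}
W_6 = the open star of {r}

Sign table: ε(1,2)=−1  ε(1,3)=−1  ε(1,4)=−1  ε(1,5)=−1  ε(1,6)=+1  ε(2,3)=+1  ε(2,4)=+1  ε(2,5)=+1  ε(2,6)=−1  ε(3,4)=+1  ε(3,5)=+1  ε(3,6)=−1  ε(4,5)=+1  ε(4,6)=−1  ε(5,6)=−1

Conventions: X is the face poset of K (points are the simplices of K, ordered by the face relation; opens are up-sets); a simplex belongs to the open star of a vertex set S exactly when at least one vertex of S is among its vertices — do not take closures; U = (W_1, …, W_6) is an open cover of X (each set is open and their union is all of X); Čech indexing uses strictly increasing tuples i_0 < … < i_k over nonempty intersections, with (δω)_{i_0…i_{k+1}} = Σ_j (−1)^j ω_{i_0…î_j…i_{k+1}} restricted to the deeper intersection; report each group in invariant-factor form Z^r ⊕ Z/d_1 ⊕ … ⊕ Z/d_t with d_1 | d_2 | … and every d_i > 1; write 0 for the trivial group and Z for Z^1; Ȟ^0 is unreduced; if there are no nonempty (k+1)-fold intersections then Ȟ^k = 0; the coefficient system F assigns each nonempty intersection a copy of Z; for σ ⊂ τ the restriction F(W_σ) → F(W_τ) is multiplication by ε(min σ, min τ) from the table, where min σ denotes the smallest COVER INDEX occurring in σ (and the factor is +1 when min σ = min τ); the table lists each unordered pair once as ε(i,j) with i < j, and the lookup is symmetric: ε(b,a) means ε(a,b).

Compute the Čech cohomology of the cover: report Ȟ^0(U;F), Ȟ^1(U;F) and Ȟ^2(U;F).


Ȟ^0 = Z,  Ȟ^1 = 0,  Ȟ^2 = Z

nerve of the cover:
  W1={{p},{p,r},{p,s},{p,t},{p,r,s},{p,s,t}} W2={{s},{t},{u},{p,s},{p,t},{q,t},{q,u},{r,s},{r,t},{s,t},{t,u},{p,r,s},{p,s,t},{q,t,u},{r,s,t}} W3={{p},{q},{p,r},{p,s},{p,t},{q,r},{q,t},{q,u},{p,r,s},{p,s,t},{q,t,u}} W4={{q},{t},{u},{p,t},{q,r},{q,t},{q,u},{r,t},{s,t},{t,u},{p,s,t},{q,t,u},{r,s,t}} W5={{q},{t},{p,t},{q,r},{q,t},{q,u},{r,t},{s,t},{t,u},{p,s,t},{q,t,u},{r,s,t}} W6={{r},{p,r},{q,r},{r,s},{r,t},{p,r,s},{r,s,t}}
  W12={{p,s},{p,t},{p,r,s},{p,s,t}} W13={{p},{p,r},{p,s},{p,t},{p,r,s},{p,s,t}} W14={{p,t},{p,s,t}} W15={{p,t},{p,s,t}} W16={{p,r},{p,r,s}} W23={{p,s},{p,t},{q,t},{q,u},{p,r,s},{p,s,t},{q,t,u}} W24={{t},{u},{p,t},{q,t},{q,u},{r,t},{s,t},{t,u},{p,s,t},{q,t,u},{r,s,t}} W25={{t},{p,t},{q,t},{q,u},{r,t},{s,t},{t,u},{p,s,t},{q,t,u},{r,s,t}} W26={{r,s},{r,t},{p,r,s},{r,s,t}} W34={{q},{p,t},{q,r},{q,t},{q,u},{p,s,t},{q,t,u}} W35={{q},{p,t},{q,r},{q,t},{q,u},{p,s,t},{q,t,u}} W36={{p,r},{q,r},{p,r,s}} W45={{q},{t},{p,t},{q,r},{q,t},{q,u},{r,t},{s,t},{t,u},{p,s,t},{q,t,u},{r,s,t}} W46={{q,r},{r,t},{r,s,t}} W56={{q,r},{r,t},{r,s,t}}
  W123={{p,s},{p,t},{p,r,s},{p,s,t}} W124={{p,t},{p,s,t}} W125={{p,t},{p,s,t}} W126={{p,r,s}} W134={{p,t},{p,s,t}} W135={{p,t},{p,s,t}} W136={{p,r},{p,r,s}} W145={{p,t},{p,s,t}} W234={{p,t},{q,t},{q,u},{p,s,t},{q,t,u}} W235={{p,t},{q,t},{q,u},{p,s,t},{q,t,u}} W236={{p,r,s}} W245={{t},{p,t},{q,t},{q,u},{r,t},{s,t},{t,u},{p,s,t},{q,t,u},{r,s,t}} W246={{r,t},{r,s,t}} W256={{r,t},{r,s,t}} W345={{q},{p,t},{q,r},{q,t},{q,u},{p,s,t},{q,t,u}} W346={{q,r}} W356={{q,r}} W456={{q,r},{r,t},{r,s,t}}
  W1234={{p,t},{p,s,t}} W1235={{p,t},{p,s,t}} W1236={{p,r,s}} W1245={{p,t},{p,s,t}} W1345={{p,t},{p,s,t}} W2345={{p,t},{q,t},{q,u},{p,s,t},{q,t,u}} W2456={{r,t},{r,s,t}} W3456={{q,r}}
  W12345={{p,t},{p,s,t}}
C dims 6,15,18,8; δ0: rk 5, SNF 1^5; δ1: rk 10, SNF 1^10; δ2: rk 7, SNF 1^7
Ȟ^0 = (6 − 5) − 0 = 1, so Ȟ^0 ≅ Z
Ȟ^1 = (15 − 10) − 5 = 0, so Ȟ^1 ≅ 0
Ȟ^2 = (18 − 7) − 10 = 1, so Ȟ^2 ≅ Z


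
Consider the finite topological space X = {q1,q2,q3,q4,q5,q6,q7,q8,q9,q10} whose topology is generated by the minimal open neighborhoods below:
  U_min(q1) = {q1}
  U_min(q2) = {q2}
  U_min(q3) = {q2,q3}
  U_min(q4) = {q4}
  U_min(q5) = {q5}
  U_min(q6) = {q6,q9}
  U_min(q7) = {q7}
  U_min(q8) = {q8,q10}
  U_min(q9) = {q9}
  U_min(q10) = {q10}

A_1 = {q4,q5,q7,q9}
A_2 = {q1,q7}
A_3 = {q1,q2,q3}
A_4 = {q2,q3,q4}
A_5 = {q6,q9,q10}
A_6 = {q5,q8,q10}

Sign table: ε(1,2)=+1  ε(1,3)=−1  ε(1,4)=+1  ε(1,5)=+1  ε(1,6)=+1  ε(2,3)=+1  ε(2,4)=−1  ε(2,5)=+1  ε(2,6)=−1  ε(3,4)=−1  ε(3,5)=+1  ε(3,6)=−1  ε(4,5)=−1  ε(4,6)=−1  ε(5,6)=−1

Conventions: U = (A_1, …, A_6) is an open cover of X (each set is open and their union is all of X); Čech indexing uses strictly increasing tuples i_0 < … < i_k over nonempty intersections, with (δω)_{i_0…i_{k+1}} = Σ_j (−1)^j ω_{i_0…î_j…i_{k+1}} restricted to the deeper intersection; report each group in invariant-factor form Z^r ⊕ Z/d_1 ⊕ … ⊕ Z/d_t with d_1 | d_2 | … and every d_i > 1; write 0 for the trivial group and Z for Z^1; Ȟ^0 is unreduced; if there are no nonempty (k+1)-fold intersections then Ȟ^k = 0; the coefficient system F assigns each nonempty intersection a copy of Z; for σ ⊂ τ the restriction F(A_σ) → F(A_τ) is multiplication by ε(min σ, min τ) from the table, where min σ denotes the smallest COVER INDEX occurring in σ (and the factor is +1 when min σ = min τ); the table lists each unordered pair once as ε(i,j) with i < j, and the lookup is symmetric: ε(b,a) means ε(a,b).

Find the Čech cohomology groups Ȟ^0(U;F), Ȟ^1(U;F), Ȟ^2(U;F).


Ȟ^0 = 0,  Ȟ^1 = Z ⊕ Z/2,  Ȟ^2 = 0

nerve simplices:
  A12={q7} A14={q4} A15={q9} A16={q5} A23={q1} A34={q2,q3} A56={q10}
C dims 6,7; δ0: rk 6, SNF 1^5·2
degree 0: 6−6−0 = 0 → Ȟ^0 ≅ 0
degree 1: 7−0−6 = 1 plus torsion [2] → Ȟ^1 ≅ Z ⊕ Z/2
degree 2: 0−0−0 = 0 → Ȟ^2 ≅ 0


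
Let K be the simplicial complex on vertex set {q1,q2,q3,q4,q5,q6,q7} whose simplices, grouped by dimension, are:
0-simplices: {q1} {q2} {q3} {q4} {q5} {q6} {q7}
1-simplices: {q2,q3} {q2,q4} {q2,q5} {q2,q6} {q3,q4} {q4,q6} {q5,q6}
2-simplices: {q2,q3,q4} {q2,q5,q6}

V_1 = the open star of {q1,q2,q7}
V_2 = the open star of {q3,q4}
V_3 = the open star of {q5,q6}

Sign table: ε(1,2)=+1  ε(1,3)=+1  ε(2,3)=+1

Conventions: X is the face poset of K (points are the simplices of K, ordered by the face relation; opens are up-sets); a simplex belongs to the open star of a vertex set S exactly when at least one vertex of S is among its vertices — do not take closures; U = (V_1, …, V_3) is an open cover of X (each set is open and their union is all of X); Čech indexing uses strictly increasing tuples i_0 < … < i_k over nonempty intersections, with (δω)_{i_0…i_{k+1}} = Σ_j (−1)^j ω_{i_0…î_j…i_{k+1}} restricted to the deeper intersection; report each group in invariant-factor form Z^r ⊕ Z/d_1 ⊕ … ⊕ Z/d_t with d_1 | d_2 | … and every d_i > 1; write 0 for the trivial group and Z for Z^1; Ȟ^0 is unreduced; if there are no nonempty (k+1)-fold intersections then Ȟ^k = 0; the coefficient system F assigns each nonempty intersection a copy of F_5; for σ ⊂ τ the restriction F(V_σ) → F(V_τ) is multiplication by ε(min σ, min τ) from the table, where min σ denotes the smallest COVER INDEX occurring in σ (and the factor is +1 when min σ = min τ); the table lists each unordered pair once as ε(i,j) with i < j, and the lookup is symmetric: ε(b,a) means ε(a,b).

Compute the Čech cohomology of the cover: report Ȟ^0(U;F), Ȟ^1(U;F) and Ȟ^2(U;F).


Ȟ^0 = Z/5; Ȟ^1 = Z/5; Ȟ^2 = 0

cover nerve:
  V1={{q1},{q2},{q7},{q2,q3},{q2,q4},{q2,q5},{q2,q6},{q2,q3,q4},{q2,q5,q6}} V2={{q3},{q4},{q2,q3},{q2,q4},{q3,q4},{q4,q6},{q2,q3,q4}} V3={{q5},{q6},{q2,q5},{q2,q6},{q4,q6},{q5,q6},{q2,q5,q6}}
  V12={{q2,q3},{q2,q4},{q2,q3,q4}} V13={{q2,q5},{q2,q6},{q2,q5,q6}} V23={{q4,q6}}
C dims 3,3; δ0: rk_F5 2
Ȟ^0: (3−2)−0=1 ⇒ Z/5
Ȟ^1: (3−0)−2=1 ⇒ Z/5
Ȟ^2: (0−0)−0=0 ⇒ 0
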